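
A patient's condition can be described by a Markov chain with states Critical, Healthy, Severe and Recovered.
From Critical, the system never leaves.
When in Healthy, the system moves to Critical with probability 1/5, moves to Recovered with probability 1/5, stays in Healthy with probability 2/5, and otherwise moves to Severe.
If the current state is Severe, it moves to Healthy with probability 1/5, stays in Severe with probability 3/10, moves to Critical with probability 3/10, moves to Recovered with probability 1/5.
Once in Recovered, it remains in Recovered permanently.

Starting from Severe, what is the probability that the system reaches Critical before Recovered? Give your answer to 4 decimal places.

0.5789

Let h(s) be the probability of absorption at Critical starting from transient state s. Then h(Critical) = 1 and h(Recovered) = 0. By first-step analysis:
h(Healthy) = 0.2·1 + 0.4·h(Healthy) + 0.2·h(Severe) + 0.2·0
h(Severe) = 0.3·1 + 0.2·h(Healthy) + 0.3·h(Severe) + 0.2·0
Solving: h(Healthy) = 0.5263, h(Severe) = 0.5789.
Starting from Severe, the probability is 0.5789.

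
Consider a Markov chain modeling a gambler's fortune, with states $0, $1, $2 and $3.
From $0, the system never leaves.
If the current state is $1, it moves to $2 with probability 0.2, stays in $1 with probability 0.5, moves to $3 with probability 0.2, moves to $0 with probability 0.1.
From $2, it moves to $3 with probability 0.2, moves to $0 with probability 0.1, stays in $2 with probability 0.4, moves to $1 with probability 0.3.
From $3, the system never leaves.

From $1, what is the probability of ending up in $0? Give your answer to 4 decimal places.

Let h(s) be the probability of absorption at $0 starting from transient state s. Then h($0) = 1 and h($3) = 0. By first-step analysis:
h($1) = 0.1·1 + 0.5·h($1) + 0.2·h($2) + 0.2·0
h($2) = 0.1·1 + 0.3·h($1) + 0.4·h($2) + 0.2·0
Solving: h($1) = 0.3333, h($2) = 0.3333.
Starting from $1, the probability is 0.3333.

0.3333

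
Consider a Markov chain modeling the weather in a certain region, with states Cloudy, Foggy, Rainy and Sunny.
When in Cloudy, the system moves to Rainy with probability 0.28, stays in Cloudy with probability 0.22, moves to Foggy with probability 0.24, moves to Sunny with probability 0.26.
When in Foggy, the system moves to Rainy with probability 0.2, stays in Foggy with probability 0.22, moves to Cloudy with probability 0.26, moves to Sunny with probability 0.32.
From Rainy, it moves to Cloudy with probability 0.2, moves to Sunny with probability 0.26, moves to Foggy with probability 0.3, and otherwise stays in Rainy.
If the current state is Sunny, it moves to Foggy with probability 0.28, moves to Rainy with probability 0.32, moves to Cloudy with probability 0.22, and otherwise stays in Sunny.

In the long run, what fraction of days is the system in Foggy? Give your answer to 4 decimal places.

Let the stationary distribution be π with π = πP and π_1 + π_2 + π_3 + π_4 = 1.
π_1 = 0.22·π_1 + 0.26·π_2 + 0.2·π_3 + 0.22·π_4
π_2 = 0.24·π_1 + 0.22·π_2 + 0.3·π_3 + 0.28·π_4
π_3 = 0.28·π_1 + 0.2·π_2 + 0.24·π_3 + 0.32·π_4
Solving with the normalization constraint gives π = (0.2252, 0.2605, 0.2590, 0.2552).
So the stationary probability of Foggy is 0.2605.

0.2605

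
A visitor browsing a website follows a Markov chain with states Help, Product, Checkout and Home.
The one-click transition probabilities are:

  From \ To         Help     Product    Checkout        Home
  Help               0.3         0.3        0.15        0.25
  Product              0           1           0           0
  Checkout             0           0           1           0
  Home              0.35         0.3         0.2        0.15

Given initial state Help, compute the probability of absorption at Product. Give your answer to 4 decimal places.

Let h(s) be the probability of absorption at Product starting from transient state s. Then h(Product) = 1 and h(Checkout) = 0. By first-step analysis:
h(Help) = 0.3·h(Help) + 0.3·1 + 0.15·0 + 0.25·h(Home)
h(Home) = 0.35·h(Help) + 0.3·1 + 0.2·0 + 0.15·h(Home)
Solving: h(Help) = 0.6502, h(Home) = 0.6207.
Starting from Help, the probability is 0.6502.

0.6502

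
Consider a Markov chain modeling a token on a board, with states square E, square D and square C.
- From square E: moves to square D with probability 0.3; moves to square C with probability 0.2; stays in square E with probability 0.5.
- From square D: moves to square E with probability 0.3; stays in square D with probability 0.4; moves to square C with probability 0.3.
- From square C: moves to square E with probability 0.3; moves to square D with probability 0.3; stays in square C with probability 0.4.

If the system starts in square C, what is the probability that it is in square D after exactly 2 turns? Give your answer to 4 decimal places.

Sum over the intermediate state after 1 turn:
P = P(square C→square E)·P(square E→square D) + P(square C→square D)·P(square D→square D) + P(square C→square C)·P(square C→square D)
  = 0.3×0.3 + 0.3×0.4 + 0.4×0.3
  = 0.0900 + 0.1200 + 0.1200 = 0.3300

0.3300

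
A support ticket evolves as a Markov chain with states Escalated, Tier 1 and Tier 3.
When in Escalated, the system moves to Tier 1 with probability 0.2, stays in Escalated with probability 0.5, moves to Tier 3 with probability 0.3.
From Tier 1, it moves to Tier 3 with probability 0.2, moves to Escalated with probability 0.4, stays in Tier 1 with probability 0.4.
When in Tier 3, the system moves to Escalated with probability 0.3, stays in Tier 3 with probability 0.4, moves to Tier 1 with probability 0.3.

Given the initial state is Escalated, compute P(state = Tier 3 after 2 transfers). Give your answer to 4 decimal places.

0.3100

Sum over the intermediate state after 1 transfer:
P = P(Escalated→Escalated)·P(Escalated→Tier 3) + P(Escalated→Tier 1)·P(Tier 1→Tier 3) + P(Escalated→Tier 3)·P(Tier 3→Tier 3)
  = 0.5×0.3 + 0.2×0.2 + 0.3×0.4
  = 0.1500 + 0.0400 + 0.1200 = 0.3100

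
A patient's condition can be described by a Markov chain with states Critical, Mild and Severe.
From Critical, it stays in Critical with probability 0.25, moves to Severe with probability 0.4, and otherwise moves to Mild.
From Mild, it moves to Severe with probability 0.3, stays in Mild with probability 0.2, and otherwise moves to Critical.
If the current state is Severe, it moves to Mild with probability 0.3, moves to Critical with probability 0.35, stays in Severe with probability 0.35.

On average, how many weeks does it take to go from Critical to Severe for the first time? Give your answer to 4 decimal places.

Let t(s) be the expected number of weeks to first reach Severe from state s, with t(Severe) = 0. Conditioning on the first week:
t(Critical) = 1 + 0.25·t(Critical) + 0.35·t(Mild)
t(Mild) = 1 + 0.5·t(Critical) + 0.2·t(Mild)
Solving: t(Critical) = 2.7059, t(Mild) = 2.9412.
Expected weeks from Critical to Severe: 2.7059.

2.7059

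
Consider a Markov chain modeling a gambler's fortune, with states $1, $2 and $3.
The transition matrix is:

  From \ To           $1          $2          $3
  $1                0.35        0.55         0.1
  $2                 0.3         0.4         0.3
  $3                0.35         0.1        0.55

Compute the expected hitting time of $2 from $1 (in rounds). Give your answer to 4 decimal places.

2.1359

Let t(s) be the expected number of rounds to first reach $2 from state s, with t($2) = 0. Conditioning on the first round:
t($1) = 1 + 0.35·t($1) + 0.1·t($3)
t($3) = 1 + 0.35·t($1) + 0.55·t($3)
Solving: t($1) = 2.1359, t($3) = 3.8835.
Expected rounds from $1 to $2: 2.1359.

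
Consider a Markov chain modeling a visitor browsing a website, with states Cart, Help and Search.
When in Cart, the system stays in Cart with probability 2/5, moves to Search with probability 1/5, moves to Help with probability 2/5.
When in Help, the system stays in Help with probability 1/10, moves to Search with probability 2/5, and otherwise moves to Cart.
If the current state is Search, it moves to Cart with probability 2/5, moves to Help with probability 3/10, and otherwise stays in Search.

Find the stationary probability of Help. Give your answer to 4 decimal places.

0.2857

Let the stationary distribution be π with π = πP and π_1 + π_2 + π_3 = 1.
π_1 = 0.4·π_1 + 0.5·π_2 + 0.4·π_3
π_2 = 0.4·π_1 + 0.1·π_2 + 0.3·π_3
Solving with the normalization constraint gives π = (0.4286, 0.2857, 0.2857).
So the stationary probability of Help is 0.2857.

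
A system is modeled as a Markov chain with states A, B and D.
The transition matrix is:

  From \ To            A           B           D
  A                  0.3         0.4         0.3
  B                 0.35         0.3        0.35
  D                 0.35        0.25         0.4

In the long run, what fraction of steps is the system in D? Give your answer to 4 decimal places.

0.3509

Let the stationary distribution be π with π = πP and π_1 + π_2 + π_3 = 1.
π_1 = 0.3·π_1 + 0.35·π_2 + 0.35·π_3
π_2 = 0.4·π_1 + 0.3·π_2 + 0.25·π_3
Solving with the normalization constraint gives π = (0.3333, 0.3158, 0.3509).
So the stationary probability of D is 0.3509.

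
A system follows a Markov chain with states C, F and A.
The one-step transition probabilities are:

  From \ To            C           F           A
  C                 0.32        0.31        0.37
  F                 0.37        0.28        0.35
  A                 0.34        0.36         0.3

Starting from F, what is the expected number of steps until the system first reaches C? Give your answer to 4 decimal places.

2.7778

Let t(s) be the expected number of steps to first reach C from state s, with t(C) = 0. Conditioning on the first step:
t(F) = 1 + 0.28·t(F) + 0.35·t(A)
t(A) = 1 + 0.36·t(F) + 0.3·t(A)
Solving: t(F) = 2.7778, t(A) = 2.8571.
Expected steps from F to C: 2.7778.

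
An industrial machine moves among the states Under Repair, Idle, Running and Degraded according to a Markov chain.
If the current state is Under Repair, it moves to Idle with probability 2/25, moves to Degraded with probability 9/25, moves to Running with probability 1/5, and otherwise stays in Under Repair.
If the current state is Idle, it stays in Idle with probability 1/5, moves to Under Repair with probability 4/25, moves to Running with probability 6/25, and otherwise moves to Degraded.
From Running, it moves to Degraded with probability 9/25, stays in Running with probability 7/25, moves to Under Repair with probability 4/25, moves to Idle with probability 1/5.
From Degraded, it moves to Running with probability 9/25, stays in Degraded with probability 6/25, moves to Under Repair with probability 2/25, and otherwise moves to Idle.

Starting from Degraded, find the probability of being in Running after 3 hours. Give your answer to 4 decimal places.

Propagate the distribution vector 3 hours from Degraded.
After 0 hours: (0.0000, 0.0000, 0.0000, 1.0000)
After 1 hour: (0.0800, 0.3200, 0.3600, 0.2400)
After 2 hours: (0.1568, 0.2192, 0.2800, 0.3440)
After 3 hours: (0.1638, 0.2225, 0.2862, 0.3275)
P(in Running after 3 hours) = 0.2862

0.2862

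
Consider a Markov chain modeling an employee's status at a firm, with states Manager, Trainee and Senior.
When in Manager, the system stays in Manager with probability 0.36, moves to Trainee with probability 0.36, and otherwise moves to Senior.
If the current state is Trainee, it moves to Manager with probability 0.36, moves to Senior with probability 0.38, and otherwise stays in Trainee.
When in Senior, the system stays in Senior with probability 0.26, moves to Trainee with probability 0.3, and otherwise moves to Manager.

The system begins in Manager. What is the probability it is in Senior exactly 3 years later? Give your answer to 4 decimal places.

Propagate the distribution vector 3 years from Manager.
After 0 years: (1.0000, 0.0000, 0.0000)
After 1 year: (0.3600, 0.3600, 0.2800)
After 2 years: (0.3824, 0.3072, 0.3104)
After 3 years: (0.3848, 0.3107, 0.3045)
P(in Senior after 3 years) = 0.3045

0.3045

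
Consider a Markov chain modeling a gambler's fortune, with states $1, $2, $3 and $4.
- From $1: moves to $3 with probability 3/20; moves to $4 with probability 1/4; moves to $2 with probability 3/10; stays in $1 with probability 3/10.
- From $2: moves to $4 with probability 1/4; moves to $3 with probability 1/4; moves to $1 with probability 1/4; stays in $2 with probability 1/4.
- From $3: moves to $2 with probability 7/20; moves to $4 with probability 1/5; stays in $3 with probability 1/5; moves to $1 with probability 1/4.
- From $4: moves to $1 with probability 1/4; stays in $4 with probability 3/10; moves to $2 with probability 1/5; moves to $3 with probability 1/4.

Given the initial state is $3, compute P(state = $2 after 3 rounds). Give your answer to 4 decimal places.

Propagate the distribution vector 3 rounds from $3.
After 0 rounds: (0.0000, 0.0000, 1.0000, 0.0000)
After 1 round: (0.2500, 0.3500, 0.2000, 0.2000)
After 2 rounds: (0.2625, 0.2725, 0.2150, 0.2500)
After 3 rounds: (0.2631, 0.2721, 0.2130, 0.2518)
P(in $2 after 3 rounds) = 0.2721

0.2721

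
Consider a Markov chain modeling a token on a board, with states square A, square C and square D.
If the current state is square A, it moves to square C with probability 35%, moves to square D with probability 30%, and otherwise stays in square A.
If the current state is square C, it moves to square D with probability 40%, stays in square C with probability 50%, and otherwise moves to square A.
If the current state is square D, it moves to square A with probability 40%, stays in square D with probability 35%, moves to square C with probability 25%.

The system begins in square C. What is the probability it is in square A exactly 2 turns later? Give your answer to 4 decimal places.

Sum over the intermediate state after 1 turn:
P = P(square C→square A)·P(square A→square A) + P(square C→square C)·P(square C→square A) + P(square C→square D)·P(square D→square A)
  = 0.1×0.35 + 0.5×0.1 + 0.4×0.4
  = 0.0350 + 0.0500 + 0.1600 = 0.2450

0.2450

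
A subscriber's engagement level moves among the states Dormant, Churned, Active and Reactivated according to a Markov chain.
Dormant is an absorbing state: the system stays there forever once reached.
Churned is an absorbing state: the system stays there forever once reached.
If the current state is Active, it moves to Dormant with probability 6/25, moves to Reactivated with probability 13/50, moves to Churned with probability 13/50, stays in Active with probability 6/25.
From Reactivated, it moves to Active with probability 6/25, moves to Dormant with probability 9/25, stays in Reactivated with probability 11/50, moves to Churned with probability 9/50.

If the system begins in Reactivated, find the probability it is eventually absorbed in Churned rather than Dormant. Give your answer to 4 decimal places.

0.3756

Let h(s) be the probability of absorption at Churned starting from transient state s. Then h(Churned) = 1 and h(Dormant) = 0. By first-step analysis:
h(Active) = 0.24·0 + 0.26·1 + 0.24·h(Active) + 0.26·h(Reactivated)
h(Reactivated) = 0.36·0 + 0.18·1 + 0.24·h(Active) + 0.22·h(Reactivated)
Solving: h(Active) = 0.4706, h(Reactivated) = 0.3756.
Starting from Reactivated, the probability is 0.3756.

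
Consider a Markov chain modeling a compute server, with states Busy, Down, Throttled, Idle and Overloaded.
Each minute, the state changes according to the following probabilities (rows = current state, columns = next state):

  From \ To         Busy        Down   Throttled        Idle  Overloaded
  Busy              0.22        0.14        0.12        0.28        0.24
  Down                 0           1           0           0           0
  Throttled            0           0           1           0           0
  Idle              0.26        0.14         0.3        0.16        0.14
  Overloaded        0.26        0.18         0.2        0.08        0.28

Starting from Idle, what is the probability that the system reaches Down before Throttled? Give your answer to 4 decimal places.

0.3851

Let h(s) be the probability of absorption at Down starting from transient state s. Then h(Down) = 1 and h(Throttled) = 0. By first-step analysis:
h(Busy) = 0.22·h(Busy) + 0.14·1 + 0.12·0 + 0.28·h(Idle) + 0.24·h(Overloaded)
h(Idle) = 0.26·h(Busy) + 0.14·1 + 0.3·0 + 0.16·h(Idle) + 0.14·h(Overloaded)
h(Overloaded) = 0.26·h(Busy) + 0.18·1 + 0.2·0 + 0.08·h(Idle) + 0.28·h(Overloaded)
Solving: h(Busy) = 0.4588, h(Idle) = 0.3851, h(Overloaded) = 0.4585.
Starting from Idle, the probability is 0.3851.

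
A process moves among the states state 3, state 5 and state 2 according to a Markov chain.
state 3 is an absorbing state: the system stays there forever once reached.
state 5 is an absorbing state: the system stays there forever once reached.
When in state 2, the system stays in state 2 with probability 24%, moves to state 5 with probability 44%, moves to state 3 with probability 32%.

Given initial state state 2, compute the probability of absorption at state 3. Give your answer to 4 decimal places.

Let h(s) be the probability of absorption at state 3 starting from transient state s. Then h(state 3) = 1 and h(state 5) = 0. By first-step analysis:
h(state 2) = 0.32·1 + 0.44·0 + 0.24·h(state 2)
Solving: h(state 2) = 0.4211.
Starting from state 2, the probability is 0.4211.

0.4211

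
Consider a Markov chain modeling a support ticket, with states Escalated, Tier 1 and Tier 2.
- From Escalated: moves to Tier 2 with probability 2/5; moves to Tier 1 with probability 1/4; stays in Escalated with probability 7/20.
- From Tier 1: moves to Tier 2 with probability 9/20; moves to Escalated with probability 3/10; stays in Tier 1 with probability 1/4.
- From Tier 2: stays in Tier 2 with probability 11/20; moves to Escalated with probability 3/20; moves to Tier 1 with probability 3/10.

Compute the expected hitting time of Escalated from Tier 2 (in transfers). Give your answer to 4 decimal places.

5.1852

Let t(s) be the expected number of transfers to first reach Escalated from state s, with t(Escalated) = 0. Conditioning on the first transfer:
t(Tier 1) = 1 + 0.25·t(Tier 1) + 0.45·t(Tier 2)
t(Tier 2) = 1 + 0.3·t(Tier 1) + 0.55·t(Tier 2)
Solving: t(Tier 1) = 4.4444, t(Tier 2) = 5.1852.
Expected transfers from Tier 2 to Escalated: 5.1852.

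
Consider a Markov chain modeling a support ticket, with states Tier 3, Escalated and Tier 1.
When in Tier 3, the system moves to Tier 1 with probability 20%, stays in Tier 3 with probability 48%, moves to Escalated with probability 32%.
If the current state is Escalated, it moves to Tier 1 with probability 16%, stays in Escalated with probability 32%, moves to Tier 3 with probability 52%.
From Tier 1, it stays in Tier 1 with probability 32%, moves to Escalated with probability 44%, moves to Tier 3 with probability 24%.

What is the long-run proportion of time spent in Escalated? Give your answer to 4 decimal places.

0.3454

Let the stationary distribution be π with π = πP and π_1 + π_2 + π_3 = 1.
π_1 = 0.48·π_1 + 0.52·π_2 + 0.24·π_3
π_2 = 0.32·π_1 + 0.32·π_2 + 0.44·π_3
Solving with the normalization constraint gives π = (0.4430, 0.3454, 0.2116).
So the stationary probability of Escalated is 0.3454.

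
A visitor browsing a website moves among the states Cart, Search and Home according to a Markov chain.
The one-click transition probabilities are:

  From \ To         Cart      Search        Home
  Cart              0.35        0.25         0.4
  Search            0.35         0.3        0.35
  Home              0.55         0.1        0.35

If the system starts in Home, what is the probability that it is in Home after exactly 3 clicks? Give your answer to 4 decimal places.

Propagate the distribution vector 3 clicks from Home.
After 0 clicks: (0.0000, 0.0000, 1.0000)
After 1 click: (0.5500, 0.1000, 0.3500)
After 2 clicks: (0.4200, 0.2025, 0.3775)
After 3 clicks: (0.4255, 0.2035, 0.3710)
P(in Home after 3 clicks) = 0.3710

0.3710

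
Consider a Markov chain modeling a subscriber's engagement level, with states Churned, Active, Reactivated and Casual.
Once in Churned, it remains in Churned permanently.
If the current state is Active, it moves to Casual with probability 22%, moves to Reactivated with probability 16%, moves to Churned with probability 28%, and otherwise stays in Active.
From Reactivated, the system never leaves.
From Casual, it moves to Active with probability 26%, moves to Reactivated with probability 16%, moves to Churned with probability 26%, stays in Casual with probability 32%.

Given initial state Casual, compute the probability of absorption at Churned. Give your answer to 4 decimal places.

Let h(s) be the probability of absorption at Churned starting from transient state s. Then h(Churned) = 1 and h(Reactivated) = 0. By first-step analysis:
h(Active) = 0.28·1 + 0.34·h(Active) + 0.16·0 + 0.22·h(Casual)
h(Casual) = 0.26·1 + 0.26·h(Active) + 0.16·0 + 0.32·h(Casual)
Solving: h(Active) = 0.6323, h(Casual) = 0.6241.
Starting from Casual, the probability is 0.6241.

0.6241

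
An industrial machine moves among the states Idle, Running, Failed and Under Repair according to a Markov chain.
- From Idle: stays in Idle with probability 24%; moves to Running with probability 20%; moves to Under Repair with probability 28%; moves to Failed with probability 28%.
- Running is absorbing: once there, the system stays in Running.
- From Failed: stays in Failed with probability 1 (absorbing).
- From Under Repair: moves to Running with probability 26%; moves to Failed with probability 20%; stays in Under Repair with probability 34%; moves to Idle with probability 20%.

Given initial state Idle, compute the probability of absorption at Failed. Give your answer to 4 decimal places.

0.5404

Let h(s) be the probability of absorption at Failed starting from transient state s. Then h(Failed) = 1 and h(Running) = 0. By first-step analysis:
h(Idle) = 0.24·h(Idle) + 0.2·0 + 0.28·1 + 0.28·h(Under Repair)
h(Under Repair) = 0.2·h(Idle) + 0.26·0 + 0.2·1 + 0.34·h(Under Repair)
Solving: h(Idle) = 0.5404, h(Under Repair) = 0.4668.
Starting from Idle, the probability is 0.5404.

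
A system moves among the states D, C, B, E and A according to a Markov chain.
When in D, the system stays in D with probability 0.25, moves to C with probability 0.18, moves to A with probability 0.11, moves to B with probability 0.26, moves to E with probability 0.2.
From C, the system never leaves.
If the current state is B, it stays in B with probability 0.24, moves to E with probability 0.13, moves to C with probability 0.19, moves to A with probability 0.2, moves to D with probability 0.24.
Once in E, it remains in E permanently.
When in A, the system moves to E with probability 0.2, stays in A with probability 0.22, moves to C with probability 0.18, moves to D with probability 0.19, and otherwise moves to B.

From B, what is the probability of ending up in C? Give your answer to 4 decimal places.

Let h(s) be the probability of absorption at C starting from transient state s. Then h(C) = 1 and h(E) = 0. By first-step analysis:
h(D) = 0.25·h(D) + 0.18·1 + 0.26·h(B) + 0.2·0 + 0.11·h(A)
h(B) = 0.24·h(D) + 0.19·1 + 0.24·h(B) + 0.13·0 + 0.2·h(A)
h(A) = 0.19·h(D) + 0.18·1 + 0.21·h(B) + 0.2·0 + 0.22·h(A)
Solving: h(D) = 0.4997, h(B) = 0.5387, h(A) = 0.4975.
Starting from B, the probability is 0.5387.

0.5387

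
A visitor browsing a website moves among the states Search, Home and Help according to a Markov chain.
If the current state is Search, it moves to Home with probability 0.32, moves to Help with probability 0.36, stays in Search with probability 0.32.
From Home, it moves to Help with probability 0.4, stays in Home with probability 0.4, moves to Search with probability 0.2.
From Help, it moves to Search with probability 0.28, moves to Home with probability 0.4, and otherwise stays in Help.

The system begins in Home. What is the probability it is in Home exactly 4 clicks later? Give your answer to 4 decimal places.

0.3792

Propagate the distribution vector 4 clicks from Home.
After 0 clicks: (0.0000, 1.0000, 0.0000)
After 1 click: (0.2000, 0.4000, 0.4000)
After 2 clicks: (0.2560, 0.3840, 0.3600)
After 3 clicks: (0.2595, 0.3795, 0.3610)
After 4 clicks: (0.2600, 0.3792, 0.3607)
P(in Home after 4 clicks) = 0.3792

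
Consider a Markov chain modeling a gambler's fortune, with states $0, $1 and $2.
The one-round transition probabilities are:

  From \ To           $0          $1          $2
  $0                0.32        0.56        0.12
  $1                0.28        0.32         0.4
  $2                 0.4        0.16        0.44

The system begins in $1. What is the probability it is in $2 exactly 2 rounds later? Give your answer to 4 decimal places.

Sum over the intermediate state after 1 round:
P = P($1→$0)·P($0→$2) + P($1→$1)·P($1→$2) + P($1→$2)·P($2→$2)
  = 0.28×0.12 + 0.32×0.4 + 0.4×0.44
  = 0.0336 + 0.1280 + 0.1760 = 0.3376

0.3376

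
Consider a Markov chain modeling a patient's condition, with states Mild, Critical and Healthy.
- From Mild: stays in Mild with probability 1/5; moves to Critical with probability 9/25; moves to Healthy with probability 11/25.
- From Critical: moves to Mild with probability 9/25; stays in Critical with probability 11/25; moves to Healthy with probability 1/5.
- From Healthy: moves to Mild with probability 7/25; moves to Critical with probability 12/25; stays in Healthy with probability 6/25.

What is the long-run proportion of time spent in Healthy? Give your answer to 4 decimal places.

Let the stationary distribution be π with π = πP and π_1 + π_2 + π_3 = 1.
π_1 = 0.2·π_1 + 0.36·π_2 + 0.28·π_3
π_2 = 0.36·π_1 + 0.44·π_2 + 0.48·π_3
Solving with the normalization constraint gives π = (0.2910, 0.4280, 0.2811).
So the stationary probability of Healthy is 0.2811.

0.2811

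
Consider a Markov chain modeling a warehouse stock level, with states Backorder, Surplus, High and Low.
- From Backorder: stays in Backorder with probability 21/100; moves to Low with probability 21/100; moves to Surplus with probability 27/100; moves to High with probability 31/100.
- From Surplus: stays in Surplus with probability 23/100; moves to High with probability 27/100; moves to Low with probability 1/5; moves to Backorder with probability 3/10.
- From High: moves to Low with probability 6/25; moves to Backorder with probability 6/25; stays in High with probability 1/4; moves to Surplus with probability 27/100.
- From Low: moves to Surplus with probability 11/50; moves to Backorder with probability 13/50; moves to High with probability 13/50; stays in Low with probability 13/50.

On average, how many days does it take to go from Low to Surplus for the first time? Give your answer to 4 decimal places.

Let t(s) be the expected number of days to first reach Surplus from state s, with t(Surplus) = 0. Conditioning on the first day:
t(Backorder) = 1 + 0.21·t(Backorder) + 0.31·t(High) + 0.21·t(Low)
t(High) = 1 + 0.24·t(Backorder) + 0.25·t(High) + 0.24·t(Low)
t(Low) = 1 + 0.26·t(Backorder) + 0.26·t(High) + 0.26·t(Low)
Solving: t(Backorder) = 3.8684, t(High) = 3.8742, t(Low) = 4.0717.
Expected days from Low to Surplus: 4.0717.

4.0717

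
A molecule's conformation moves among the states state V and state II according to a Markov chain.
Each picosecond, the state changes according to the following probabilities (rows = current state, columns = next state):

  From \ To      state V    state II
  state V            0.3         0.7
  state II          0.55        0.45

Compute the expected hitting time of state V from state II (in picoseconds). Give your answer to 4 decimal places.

1.8182

Let t(s) be the expected number of picoseconds to first reach state V from state s, with t(state V) = 0. Conditioning on the first picosecond:
t(state II) = 1 + 0.45·t(state II)
Solving: t(state II) = 1.8182.
Expected picoseconds from state II to state V: 1.8182.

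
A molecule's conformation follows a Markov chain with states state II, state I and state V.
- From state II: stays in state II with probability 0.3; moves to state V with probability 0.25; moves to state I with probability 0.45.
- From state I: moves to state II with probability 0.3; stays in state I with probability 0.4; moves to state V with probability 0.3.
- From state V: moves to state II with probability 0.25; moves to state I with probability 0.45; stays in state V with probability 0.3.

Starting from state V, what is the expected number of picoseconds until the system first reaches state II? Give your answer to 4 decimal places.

3.6842

Let t(s) be the expected number of picoseconds to first reach state II from state s, with t(state II) = 0. Conditioning on the first picosecond:
t(state I) = 1 + 0.4·t(state I) + 0.3·t(state V)
t(state V) = 1 + 0.45·t(state I) + 0.3·t(state V)
Solving: t(state I) = 3.5088, t(state V) = 3.6842.
Expected picoseconds from state V to state II: 3.6842.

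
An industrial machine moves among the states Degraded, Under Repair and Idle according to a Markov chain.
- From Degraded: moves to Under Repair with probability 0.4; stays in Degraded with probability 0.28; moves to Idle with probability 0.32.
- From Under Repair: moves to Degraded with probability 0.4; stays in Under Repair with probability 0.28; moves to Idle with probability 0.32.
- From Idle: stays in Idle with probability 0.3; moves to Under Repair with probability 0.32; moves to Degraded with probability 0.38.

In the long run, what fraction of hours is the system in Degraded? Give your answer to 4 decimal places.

Let the stationary distribution be π with π = πP and π_1 + π_2 + π_3 = 1.
π_1 = 0.28·π_1 + 0.4·π_2 + 0.38·π_3
π_2 = 0.4·π_1 + 0.28·π_2 + 0.32·π_3
Solving with the normalization constraint gives π = (0.3515, 0.3347, 0.3137).
So the stationary probability of Degraded is 0.3515.

0.3515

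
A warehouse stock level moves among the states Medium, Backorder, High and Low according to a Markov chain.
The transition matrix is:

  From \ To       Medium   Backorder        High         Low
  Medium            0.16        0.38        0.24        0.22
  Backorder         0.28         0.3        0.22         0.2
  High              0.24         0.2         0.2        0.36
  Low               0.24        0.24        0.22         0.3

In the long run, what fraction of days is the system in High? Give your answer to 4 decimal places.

Let the stationary distribution be π with π = πP and π_1 + π_2 + π_3 + π_4 = 1.
π_1 = 0.16·π_1 + 0.28·π_2 + 0.24·π_3 + 0.24·π_4
π_2 = 0.38·π_1 + 0.3·π_2 + 0.2·π_3 + 0.24·π_4
π_3 = 0.24·π_1 + 0.22·π_2 + 0.2·π_3 + 0.22·π_4
Solving with the normalization constraint gives π = (0.2326, 0.2806, 0.2202, 0.2665).
So the stationary probability of High is 0.2202.

0.2202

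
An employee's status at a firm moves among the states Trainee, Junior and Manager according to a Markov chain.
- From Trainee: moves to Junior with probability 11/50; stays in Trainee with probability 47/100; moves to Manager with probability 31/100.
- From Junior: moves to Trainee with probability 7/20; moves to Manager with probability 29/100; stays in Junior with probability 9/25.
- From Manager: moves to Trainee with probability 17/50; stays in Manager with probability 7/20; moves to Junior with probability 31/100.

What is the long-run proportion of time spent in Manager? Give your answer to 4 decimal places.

Let the stationary distribution be π with π = πP and π_1 + π_2 + π_3 = 1.
π_1 = 0.47·π_1 + 0.35·π_2 + 0.34·π_3
π_2 = 0.22·π_1 + 0.36·π_2 + 0.31·π_3
Solving with the normalization constraint gives π = (0.3941, 0.2890, 0.3169).
So the stationary probability of Manager is 0.3169.

0.3169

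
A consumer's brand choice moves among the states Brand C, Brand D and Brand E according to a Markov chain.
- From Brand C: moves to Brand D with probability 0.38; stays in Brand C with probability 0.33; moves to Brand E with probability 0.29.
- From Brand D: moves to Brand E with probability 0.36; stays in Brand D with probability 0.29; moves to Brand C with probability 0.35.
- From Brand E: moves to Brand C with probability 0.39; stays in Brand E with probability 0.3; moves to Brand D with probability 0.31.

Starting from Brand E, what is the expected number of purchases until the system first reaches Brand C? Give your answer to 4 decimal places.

Let t(s) be the expected number of purchases to first reach Brand C from state s, with t(Brand C) = 0. Conditioning on the first purchase:
t(Brand D) = 1 + 0.29·t(Brand D) + 0.36·t(Brand E)
t(Brand E) = 1 + 0.31·t(Brand D) + 0.3·t(Brand E)
Solving: t(Brand D) = 2.7504, t(Brand E) = 2.6466.
Expected purchases from Brand E to Brand C: 2.6466.

2.6466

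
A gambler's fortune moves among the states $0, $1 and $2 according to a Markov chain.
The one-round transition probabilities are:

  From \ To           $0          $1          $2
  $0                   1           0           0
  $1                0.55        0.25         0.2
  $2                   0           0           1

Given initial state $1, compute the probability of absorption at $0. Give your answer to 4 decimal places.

0.7333

Let h(s) be the probability of absorption at $0 starting from transient state s. Then h($0) = 1 and h($2) = 0. By first-step analysis:
h($1) = 0.55·1 + 0.25·h($1) + 0.2·0
Solving: h($1) = 0.7333.
Starting from $1, the probability is 0.7333.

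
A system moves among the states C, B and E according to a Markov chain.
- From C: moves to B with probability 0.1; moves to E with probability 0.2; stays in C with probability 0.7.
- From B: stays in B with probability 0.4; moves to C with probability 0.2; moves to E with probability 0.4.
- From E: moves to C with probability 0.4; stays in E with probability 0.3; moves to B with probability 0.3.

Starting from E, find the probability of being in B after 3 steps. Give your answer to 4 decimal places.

0.2330

Propagate the distribution vector 3 steps from E.
After 0 steps: (0.0000, 0.0000, 1.0000)
After 1 step: (0.4000, 0.3000, 0.3000)
After 2 steps: (0.4600, 0.2500, 0.2900)
After 3 steps: (0.4880, 0.2330, 0.2790)
P(in B after 3 steps) = 0.2330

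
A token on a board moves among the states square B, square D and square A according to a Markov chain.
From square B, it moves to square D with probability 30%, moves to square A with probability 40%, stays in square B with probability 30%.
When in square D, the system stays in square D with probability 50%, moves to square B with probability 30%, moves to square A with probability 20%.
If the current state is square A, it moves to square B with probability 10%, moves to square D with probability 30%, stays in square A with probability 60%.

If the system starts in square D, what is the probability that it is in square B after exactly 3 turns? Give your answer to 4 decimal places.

0.2320

Propagate the distribution vector 3 turns from square D.
After 0 turns: (0.0000, 1.0000, 0.0000)
After 1 turn: (0.3000, 0.5000, 0.2000)
After 2 turns: (0.2600, 0.4000, 0.3400)
After 3 turns: (0.2320, 0.3800, 0.3880)
P(in square B after 3 turns) = 0.2320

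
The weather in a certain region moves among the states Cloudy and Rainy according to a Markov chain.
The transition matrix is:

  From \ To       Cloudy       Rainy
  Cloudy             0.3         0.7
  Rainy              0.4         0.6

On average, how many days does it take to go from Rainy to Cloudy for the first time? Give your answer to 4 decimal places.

2.5000

Let t(s) be the expected number of days to first reach Cloudy from state s, with t(Cloudy) = 0. Conditioning on the first day:
t(Rainy) = 1 + 0.6·t(Rainy)
Solving: t(Rainy) = 2.5000.
Expected days from Rainy to Cloudy: 2.5000.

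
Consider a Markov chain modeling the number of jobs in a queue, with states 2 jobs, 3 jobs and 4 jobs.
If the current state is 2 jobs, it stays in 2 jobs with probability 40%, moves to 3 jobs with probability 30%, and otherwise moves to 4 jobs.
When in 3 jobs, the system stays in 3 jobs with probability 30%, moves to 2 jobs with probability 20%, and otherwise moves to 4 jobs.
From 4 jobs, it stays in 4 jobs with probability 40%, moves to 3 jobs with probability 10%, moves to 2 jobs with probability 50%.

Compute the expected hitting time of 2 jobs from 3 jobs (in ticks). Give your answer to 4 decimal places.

Let t(s) be the expected number of ticks to first reach 2 jobs from state s, with t(2 jobs) = 0. Conditioning on the first tick:
t(3 jobs) = 1 + 0.3·t(3 jobs) + 0.5·t(4 jobs)
t(4 jobs) = 1 + 0.1·t(3 jobs) + 0.4·t(4 jobs)
Solving: t(3 jobs) = 2.9730, t(4 jobs) = 2.1622.
Expected ticks from 3 jobs to 2 jobs: 2.9730.

2.9730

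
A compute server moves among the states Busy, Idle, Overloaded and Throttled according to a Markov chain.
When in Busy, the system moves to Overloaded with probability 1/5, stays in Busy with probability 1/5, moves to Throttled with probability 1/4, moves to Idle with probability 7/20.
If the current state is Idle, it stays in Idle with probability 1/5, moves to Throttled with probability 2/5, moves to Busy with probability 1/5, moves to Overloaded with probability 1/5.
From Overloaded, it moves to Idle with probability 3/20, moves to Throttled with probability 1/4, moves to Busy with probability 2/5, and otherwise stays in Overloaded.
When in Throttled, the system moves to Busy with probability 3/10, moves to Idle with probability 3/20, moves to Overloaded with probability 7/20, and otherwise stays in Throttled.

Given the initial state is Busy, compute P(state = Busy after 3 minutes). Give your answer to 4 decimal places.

0.2765

Propagate the distribution vector 3 minutes from Busy.
After 0 minutes: (1.0000, 0.0000, 0.0000, 0.0000)
After 1 minute: (0.2000, 0.3500, 0.2000, 0.2500)
After 2 minutes: (0.2650, 0.2075, 0.2375, 0.2900)
After 3 minutes: (0.2765, 0.2134, 0.2435, 0.2666)
P(in Busy after 3 minutes) = 0.2765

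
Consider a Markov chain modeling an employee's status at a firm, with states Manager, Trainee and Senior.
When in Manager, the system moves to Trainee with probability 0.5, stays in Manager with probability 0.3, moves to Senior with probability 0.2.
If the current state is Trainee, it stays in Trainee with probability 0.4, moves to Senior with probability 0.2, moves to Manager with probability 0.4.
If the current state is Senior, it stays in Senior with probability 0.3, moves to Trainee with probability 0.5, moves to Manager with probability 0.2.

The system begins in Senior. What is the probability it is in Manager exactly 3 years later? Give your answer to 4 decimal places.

0.3220

Propagate the distribution vector 3 years from Senior.
After 0 years: (0.0000, 0.0000, 1.0000)
After 1 year: (0.2000, 0.5000, 0.3000)
After 2 years: (0.3200, 0.4500, 0.2300)
After 3 years: (0.3220, 0.4550, 0.2230)
P(in Manager after 3 years) = 0.3220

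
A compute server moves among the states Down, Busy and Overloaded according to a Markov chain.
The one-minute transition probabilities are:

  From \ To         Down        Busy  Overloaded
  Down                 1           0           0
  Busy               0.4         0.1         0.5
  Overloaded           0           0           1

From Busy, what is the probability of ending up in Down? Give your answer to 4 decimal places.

Let h(s) be the probability of absorption at Down starting from transient state s. Then h(Down) = 1 and h(Overloaded) = 0. By first-step analysis:
h(Busy) = 0.4·1 + 0.1·h(Busy) + 0.5·0
Solving: h(Busy) = 0.4444.
Starting from Busy, the probability is 0.4444.

0.4444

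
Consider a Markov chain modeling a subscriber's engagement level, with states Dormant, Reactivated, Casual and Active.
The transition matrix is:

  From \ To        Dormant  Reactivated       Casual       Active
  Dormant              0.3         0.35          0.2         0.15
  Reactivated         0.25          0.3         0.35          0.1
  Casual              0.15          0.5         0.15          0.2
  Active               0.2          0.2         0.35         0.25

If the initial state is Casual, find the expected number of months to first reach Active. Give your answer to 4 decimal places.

6.6667

Let t(s) be the expected number of months to first reach Active from state s, with t(Active) = 0. Conditioning on the first month:
t(Dormant) = 1 + 0.3·t(Dormant) + 0.35·t(Reactivated) + 0.2·t(Casual)
t(Reactivated) = 1 + 0.25·t(Dormant) + 0.3·t(Reactivated) + 0.35·t(Casual)
t(Casual) = 1 + 0.15·t(Dormant) + 0.5·t(Reactivated) + 0.15·t(Casual)
Solving: t(Dormant) = 6.9565, t(Reactivated) = 7.2464, t(Casual) = 6.6667.
Expected months from Casual to Active: 6.6667.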